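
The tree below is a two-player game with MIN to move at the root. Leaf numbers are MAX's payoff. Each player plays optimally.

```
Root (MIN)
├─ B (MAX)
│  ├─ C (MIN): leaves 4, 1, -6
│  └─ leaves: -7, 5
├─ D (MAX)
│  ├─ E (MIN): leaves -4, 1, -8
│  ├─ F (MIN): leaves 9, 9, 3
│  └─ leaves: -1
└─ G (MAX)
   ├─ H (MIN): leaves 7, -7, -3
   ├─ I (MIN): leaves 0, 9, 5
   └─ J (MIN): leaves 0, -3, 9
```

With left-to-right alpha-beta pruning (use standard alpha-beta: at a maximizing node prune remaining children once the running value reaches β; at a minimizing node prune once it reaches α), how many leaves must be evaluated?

C [α=-∞,β=+∞]: v=-6
B [α=-∞,β=+∞]: v=5
E [α=-∞,β=5]: v=-8
F [α=-8,β=5]: v=3
D [α=-∞,β=5]: v=3
H [α=-∞,β=3]: v=-7
I [α=-7,β=3]: v=0
J [α=0,β=3]: v=0 after child 1 ≤ α → α-cutoff, skip 2
G [α=-∞,β=3]: v=0
Root [α=-∞,β=+∞]: v=0
Leaves evaluated: 19 of 21.

19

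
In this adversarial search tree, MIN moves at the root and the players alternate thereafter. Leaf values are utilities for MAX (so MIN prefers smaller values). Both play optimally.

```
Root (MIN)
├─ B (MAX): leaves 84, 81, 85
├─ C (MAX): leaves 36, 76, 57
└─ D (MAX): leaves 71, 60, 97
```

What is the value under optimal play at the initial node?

76

B (MAX): max(84, 81, 85) = 85
C (MAX): max(36, 76, 57) = 76
D (MAX): max(71, 60, 97) = 97
Root (MIN): min(85, 76, 97) = 76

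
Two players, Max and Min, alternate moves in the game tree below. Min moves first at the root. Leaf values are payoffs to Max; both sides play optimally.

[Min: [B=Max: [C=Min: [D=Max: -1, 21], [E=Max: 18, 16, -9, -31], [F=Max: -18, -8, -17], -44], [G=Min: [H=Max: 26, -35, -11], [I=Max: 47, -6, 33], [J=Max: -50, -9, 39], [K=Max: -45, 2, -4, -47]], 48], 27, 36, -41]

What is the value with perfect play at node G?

H: max(26, -35, -11) = 26
I: max(47, -6, 33) = 47
J: max(-50, -9, 39) = 39
K: max(-45, 2, -4, -47) = 2
G: min(26, 47, 39, 2) = 2

2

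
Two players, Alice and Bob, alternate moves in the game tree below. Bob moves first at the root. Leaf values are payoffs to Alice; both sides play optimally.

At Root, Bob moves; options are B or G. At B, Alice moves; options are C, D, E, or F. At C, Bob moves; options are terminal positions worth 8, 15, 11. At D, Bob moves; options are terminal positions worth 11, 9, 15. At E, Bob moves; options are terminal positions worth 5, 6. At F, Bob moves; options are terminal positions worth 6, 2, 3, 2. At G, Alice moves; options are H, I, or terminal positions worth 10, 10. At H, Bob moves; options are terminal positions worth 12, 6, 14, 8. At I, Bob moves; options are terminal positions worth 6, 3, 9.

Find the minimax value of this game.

C (Bob): min(8, 15, 11) = 8
D (Bob): min(11, 9, 15) = 9
E (Bob): min(5, 6) = 5
F (Bob): min(6, 2, 3, 2) = 2
B (Alice): max(8, 9, 5, 2) = 9
H (Bob): min(12, 6, 14, 8) = 6
I (Bob): min(6, 3, 9) = 3
G (Alice): max(6, 3, 10, 10) = 10
Root (Bob): min(9, 10) = 9

9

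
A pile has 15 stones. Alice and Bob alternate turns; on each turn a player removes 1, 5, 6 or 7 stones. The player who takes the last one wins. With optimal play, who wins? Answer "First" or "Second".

W/L table (W = player to move can force a win):
i:   0  1  2  3  4  5  6  7  8  9 10 11 12 13 14 15
     L  W  L  W  L  W  W  W  W  W  W  W  L  W  L  W
Position 15 is W, so the first player wins.

First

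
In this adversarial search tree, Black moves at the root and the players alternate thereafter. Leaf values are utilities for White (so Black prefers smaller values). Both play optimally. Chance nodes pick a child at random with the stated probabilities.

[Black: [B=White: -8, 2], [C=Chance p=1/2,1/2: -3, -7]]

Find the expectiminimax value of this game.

-5

B (White): max(-8, 2) = 2
C (Chance): 1/2·-3 + 1/2·-7 = -5
Root (Black): min(2, -5) = -5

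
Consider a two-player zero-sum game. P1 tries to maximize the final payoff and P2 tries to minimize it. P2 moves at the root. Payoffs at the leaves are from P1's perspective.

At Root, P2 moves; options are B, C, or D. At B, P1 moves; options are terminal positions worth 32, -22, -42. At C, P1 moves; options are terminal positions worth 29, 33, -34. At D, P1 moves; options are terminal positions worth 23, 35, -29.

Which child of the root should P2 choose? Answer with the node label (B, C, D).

B (P1): max(32, -22, -42) = 32
C (P1): max(29, 33, -34) = 33
D (P1): max(23, 35, -29) = 35
Root (P2): min(32, 33, 35) = 32
P2 picks the child with the lowest value: B (value 32).

B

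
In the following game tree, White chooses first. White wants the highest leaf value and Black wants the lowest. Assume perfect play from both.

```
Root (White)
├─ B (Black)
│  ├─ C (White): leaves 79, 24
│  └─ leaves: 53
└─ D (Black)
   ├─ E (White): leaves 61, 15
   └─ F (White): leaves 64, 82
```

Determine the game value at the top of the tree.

C (White): max(79, 24) = 79
B (Black): min(79, 53) = 53
E (White): max(61, 15) = 61
F (White): max(64, 82) = 82
D (Black): min(61, 82) = 61
Root (White): max(53, 61) = 61

61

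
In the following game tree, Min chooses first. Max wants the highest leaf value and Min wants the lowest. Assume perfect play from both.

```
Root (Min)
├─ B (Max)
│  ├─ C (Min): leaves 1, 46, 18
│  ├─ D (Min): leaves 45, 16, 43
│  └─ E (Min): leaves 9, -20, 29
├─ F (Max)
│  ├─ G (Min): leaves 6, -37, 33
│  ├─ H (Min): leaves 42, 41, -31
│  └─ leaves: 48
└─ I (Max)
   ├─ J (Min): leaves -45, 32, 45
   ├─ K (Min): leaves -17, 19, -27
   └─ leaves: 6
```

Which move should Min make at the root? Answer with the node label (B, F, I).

I

C (Min): min(1, 46, 18) = 1
D (Min): min(45, 16, 43) = 16
E (Min): min(9, -20, 29) = -20
B (Max): max(1, 16, -20) = 16
G (Min): min(6, -37, 33) = -37
H (Min): min(42, 41, -31) = -31
F (Max): max(-37, -31, 48) = 48
J (Min): min(-45, 32, 45) = -45
K (Min): min(-17, 19, -27) = -27
I (Max): max(-45, -27, 6) = 6
Root (Min): min(16, 48, 6) = 6
Min picks the child with the lowest value: I (value 6).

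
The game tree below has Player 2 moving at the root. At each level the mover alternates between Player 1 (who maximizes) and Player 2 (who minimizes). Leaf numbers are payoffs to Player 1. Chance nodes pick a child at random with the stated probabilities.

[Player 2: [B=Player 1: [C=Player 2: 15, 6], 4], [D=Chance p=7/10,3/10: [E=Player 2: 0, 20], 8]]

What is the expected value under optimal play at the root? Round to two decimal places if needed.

2.4

C (Player 2): min(15, 6) = 6
B (Player 1): max(6, 4) = 6
E (Player 2): min(0, 20) = 0
D (Chance): 7/10·0 + 3/10·8 = 2.4
Root (Player 2): min(6, 2.4) = 2.4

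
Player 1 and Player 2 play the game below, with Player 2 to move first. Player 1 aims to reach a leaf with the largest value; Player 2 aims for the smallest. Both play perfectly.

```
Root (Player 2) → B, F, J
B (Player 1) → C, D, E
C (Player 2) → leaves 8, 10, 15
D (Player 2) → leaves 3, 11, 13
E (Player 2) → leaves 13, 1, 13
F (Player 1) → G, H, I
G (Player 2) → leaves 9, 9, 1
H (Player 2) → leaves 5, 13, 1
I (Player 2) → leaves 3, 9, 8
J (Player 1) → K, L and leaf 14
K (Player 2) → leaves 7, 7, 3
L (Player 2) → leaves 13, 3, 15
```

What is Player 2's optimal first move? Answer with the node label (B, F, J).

C (Player 2): min(8, 10, 15) = 8
D (Player 2): min(3, 11, 13) = 3
E (Player 2): min(13, 1, 13) = 1
B (Player 1): max(8, 3, 1) = 8
G (Player 2): min(9, 9, 1) = 1
H (Player 2): min(5, 13, 1) = 1
I (Player 2): min(3, 9, 8) = 3
F (Player 1): max(1, 1, 3) = 3
K (Player 2): min(7, 7, 3) = 3
L (Player 2): min(13, 3, 15) = 3
J (Player 1): max(3, 3, 14) = 14
Root (Player 2): min(8, 3, 14) = 3
Player 2 picks the child with the lowest value: F (value 3).

F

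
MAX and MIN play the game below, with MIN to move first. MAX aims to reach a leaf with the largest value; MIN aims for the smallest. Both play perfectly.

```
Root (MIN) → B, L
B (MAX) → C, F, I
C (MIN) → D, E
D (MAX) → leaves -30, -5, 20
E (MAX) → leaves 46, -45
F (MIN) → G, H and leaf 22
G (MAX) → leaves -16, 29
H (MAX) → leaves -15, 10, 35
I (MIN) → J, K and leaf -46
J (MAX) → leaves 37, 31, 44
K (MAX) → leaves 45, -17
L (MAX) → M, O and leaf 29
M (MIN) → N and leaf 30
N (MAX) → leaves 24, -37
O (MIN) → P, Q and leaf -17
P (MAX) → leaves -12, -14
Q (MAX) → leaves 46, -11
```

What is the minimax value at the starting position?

22

D (MAX): max(-30, -5, 20) = 20
E (MAX): max(46, -45) = 46
C (MIN): min(20, 46) = 20
G (MAX): max(-16, 29) = 29
H (MAX): max(-15, 10, 35) = 35
F (MIN): min(29, 35, 22) = 22
J (MAX): max(37, 31, 44) = 44
K (MAX): max(45, -17) = 45
I (MIN): min(44, 45, -46) = -46
B (MAX): max(20, 22, -46) = 22
N (MAX): max(24, -37) = 24
M (MIN): min(24, 30) = 24
P (MAX): max(-12, -14) = -12
Q (MAX): max(46, -11) = 46
O (MIN): min(-12, 46, -17) = -17
L (MAX): max(24, -17, 29) = 29
Root (MIN): min(22, 29) = 22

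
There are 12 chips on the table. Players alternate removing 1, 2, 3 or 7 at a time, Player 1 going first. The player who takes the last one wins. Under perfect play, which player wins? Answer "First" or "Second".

Mark each pile size as W (mover wins) or L (mover loses):
i:   0  1  2  3  4  5  6  7  8  9 10 11 12
     L  W  W  W  L  W  W  W  L  W  W  W  L
Position 12 is L, so the second player wins.

Second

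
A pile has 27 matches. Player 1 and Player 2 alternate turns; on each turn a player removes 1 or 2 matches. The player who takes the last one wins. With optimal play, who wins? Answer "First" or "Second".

Second

i:   0  1  2  3  4  5  6  7  8  9 10 11 12 13 14 15 16 17 18 19 20 21 22 23 24 25 26 27
     L  W  W  L  W  W  L  W  W  L  W  W  L  W  W  L  W  W  L  W  W  L  W  W  L  W  W  L
Position 27 is L, so the second player wins.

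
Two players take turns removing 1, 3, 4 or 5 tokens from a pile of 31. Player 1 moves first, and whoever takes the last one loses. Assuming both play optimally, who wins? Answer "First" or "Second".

Compute winning (W) and losing (L) positions by backward induction:
i:   0  1  2  3  4  5  6  7  8  9 10 11 12 13 14 15 16 17 18 19 20 21 22 23 24 25 26 27 28 29 30 31
     W  L  W  L  W  W  W  W  W  L  W  L  W  W  W  W  W  L  W  L  W  W  W  W  W  L  W  L  W  W  W  W
Position 31 is W, so the first player wins.

First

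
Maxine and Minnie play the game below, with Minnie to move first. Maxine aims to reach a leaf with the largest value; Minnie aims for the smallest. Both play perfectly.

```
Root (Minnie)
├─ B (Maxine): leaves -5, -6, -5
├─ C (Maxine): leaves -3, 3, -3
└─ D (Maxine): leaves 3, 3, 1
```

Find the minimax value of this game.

B (Maxine): max(-5, -6, -5) = -5
C (Maxine): max(-3, 3, -3) = 3
D (Maxine): max(3, 3, 1) = 3
Root (Minnie): min(-5, 3, 3) = -5

-5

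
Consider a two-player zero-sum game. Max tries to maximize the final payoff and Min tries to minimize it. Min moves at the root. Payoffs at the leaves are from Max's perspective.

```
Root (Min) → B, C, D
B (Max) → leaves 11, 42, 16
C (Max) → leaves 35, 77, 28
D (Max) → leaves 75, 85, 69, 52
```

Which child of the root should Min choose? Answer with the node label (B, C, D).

B (Max): max(11, 42, 16) = 42
C (Max): max(35, 77, 28) = 77
D (Max): max(75, 85, 69, 52) = 85
Root (Min): min(42, 77, 85) = 42
Min picks the child with the lowest value: B (value 42).

B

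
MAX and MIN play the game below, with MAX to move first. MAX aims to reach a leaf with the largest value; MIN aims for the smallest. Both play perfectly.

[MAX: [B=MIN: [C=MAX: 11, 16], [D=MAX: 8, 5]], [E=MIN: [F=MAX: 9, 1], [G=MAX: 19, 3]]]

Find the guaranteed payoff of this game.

C (MAX): max(11, 16) = 16
D (MAX): max(8, 5) = 8
B (MIN): min(16, 8) = 8
F (MAX): max(9, 1) = 9
G (MAX): max(19, 3) = 19
E (MIN): min(9, 19) = 9
Root (MAX): max(8, 9) = 9

9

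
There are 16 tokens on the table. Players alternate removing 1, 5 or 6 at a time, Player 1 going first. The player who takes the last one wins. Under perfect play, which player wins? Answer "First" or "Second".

First

W/L table (W = player to move can force a win):
i:   0  1  2  3  4  5  6  7  8  9 10 11 12 13 14 15 16
     L  W  L  W  L  W  W  W  W  W  W  L  W  L  W  L  W
Position 16 is W, so the first player wins.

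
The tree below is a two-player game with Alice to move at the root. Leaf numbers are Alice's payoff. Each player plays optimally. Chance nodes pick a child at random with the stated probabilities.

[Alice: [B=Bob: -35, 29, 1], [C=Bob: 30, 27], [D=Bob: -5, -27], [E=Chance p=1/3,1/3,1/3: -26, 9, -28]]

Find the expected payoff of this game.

27

B (Bob): min(-35, 29, 1) = -35
C (Bob): min(30, 27) = 27
D (Bob): min(-5, -27) = -27
E (Chance): 1/3·-26 + 1/3·9 + 1/3·-28 = -15
Root (Alice): max(-35, 27, -27, -15) = 27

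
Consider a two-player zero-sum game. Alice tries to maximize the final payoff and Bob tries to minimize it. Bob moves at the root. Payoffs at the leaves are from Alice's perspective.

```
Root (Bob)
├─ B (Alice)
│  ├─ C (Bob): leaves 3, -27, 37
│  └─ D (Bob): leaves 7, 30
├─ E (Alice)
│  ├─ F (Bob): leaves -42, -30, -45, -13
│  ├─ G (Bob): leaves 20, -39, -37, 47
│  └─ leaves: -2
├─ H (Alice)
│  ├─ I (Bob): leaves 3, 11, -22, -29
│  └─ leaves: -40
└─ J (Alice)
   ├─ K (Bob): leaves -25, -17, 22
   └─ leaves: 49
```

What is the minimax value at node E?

-2

F: min(-42, -30, -45, -13) = -45
G: min(20, -39, -37, 47) = -39
E: max(-45, -39, -2) = -2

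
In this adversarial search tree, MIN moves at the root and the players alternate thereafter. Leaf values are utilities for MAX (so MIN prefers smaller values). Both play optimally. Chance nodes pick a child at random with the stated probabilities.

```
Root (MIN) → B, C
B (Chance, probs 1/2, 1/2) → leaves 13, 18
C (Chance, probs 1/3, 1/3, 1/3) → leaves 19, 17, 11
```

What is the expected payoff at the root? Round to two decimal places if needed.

15.5

B (Chance): 1/2·13 + 1/2·18 = 15.5
C (Chance): 1/3·19 + 1/3·17 + 1/3·11 = 15.67
Root (MIN): min(15.5, 15.67) = 15.5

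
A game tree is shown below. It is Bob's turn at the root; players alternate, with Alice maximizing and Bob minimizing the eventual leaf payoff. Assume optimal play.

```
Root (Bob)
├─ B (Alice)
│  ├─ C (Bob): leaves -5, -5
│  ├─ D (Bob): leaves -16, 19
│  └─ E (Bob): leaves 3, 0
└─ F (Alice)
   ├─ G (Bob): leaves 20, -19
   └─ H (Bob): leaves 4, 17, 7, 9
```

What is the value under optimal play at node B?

C: min(-5, -5) = -5
D: min(-16, 19) = -16
E: min(3, 0) = 0
B: max(-5, -16, 0) = 0

0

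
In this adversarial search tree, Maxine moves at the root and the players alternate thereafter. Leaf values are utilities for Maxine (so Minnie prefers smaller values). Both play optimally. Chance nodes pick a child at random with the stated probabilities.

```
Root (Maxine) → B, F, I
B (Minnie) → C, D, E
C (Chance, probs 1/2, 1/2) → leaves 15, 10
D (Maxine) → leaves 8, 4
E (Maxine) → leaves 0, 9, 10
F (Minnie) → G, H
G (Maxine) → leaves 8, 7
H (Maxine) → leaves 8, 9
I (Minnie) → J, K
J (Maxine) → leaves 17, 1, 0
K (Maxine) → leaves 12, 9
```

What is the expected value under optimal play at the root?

C (Chance): 1/2·15 + 1/2·10 = 12.5
D (Maxine): max(8, 4) = 8
E (Maxine): max(0, 9, 10) = 10
B (Minnie): min(12.5, 8, 10) = 8
G (Maxine): max(8, 7) = 8
H (Maxine): max(8, 9) = 9
F (Minnie): min(8, 9) = 8
J (Maxine): max(17, 1, 0) = 17
K (Maxine): max(12, 9) = 12
I (Minnie): min(17, 12) = 12
Root (Maxine): max(8, 8, 12) = 12

12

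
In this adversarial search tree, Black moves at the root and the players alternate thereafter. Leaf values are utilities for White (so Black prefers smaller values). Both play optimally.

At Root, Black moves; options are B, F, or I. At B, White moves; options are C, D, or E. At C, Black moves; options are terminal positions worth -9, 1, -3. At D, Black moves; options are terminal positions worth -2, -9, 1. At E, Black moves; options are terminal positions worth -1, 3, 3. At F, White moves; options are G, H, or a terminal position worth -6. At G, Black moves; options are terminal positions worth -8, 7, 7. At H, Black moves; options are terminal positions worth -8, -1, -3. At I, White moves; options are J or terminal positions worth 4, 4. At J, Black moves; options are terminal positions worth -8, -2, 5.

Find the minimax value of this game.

-6

C (Black): min(-9, 1, -3) = -9
D (Black): min(-2, -9, 1) = -9
E (Black): min(-1, 3, 3) = -1
B (White): max(-9, -9, -1) = -1
G (Black): min(-8, 7, 7) = -8
H (Black): min(-8, -1, -3) = -8
F (White): max(-8, -8, -6) = -6
J (Black): min(-8, -2, 5) = -8
I (White): max(-8, 4, 4) = 4
Root (Black): min(-1, -6, 4) = -6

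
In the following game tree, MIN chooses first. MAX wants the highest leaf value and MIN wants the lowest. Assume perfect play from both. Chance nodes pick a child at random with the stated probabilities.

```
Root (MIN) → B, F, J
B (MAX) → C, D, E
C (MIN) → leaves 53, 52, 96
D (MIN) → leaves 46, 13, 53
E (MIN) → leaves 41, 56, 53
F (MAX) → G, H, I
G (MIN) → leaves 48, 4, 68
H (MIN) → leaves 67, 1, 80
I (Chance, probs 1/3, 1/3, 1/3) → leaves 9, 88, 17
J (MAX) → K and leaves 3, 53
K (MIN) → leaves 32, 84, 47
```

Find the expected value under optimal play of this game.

38

C (MIN): min(53, 52, 96) = 52
D (MIN): min(46, 13, 53) = 13
E (MIN): min(41, 56, 53) = 41
B (MAX): max(52, 13, 41) = 52
G (MIN): min(48, 4, 68) = 4
H (MIN): min(67, 1, 80) = 1
I (Chance): 1/3·9 + 1/3·88 + 1/3·17 = 38
F (MAX): max(4, 1, 38) = 38
K (MIN): min(32, 84, 47) = 32
J (MAX): max(32, 3, 53) = 53
Root (MIN): min(52, 38, 53) = 38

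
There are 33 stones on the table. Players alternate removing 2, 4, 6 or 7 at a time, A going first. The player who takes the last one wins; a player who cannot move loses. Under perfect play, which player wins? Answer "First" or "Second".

Mark each pile size as W (mover wins) or L (mover loses):
i:   0  1  2  3  4  5  6  7  8  9 10 11 12 13 14 15 16 17 18 19 20 21 22 23 24 25 26 27 28 29 30 31 32 33
     L  L  W  W  W  W  W  W  W  L  L  W  W  W  W  W  W  W  L  L  W  W  W  W  W  W  W  L  L  W  W  W  W  W
Position 33 is W, so the first player wins.

First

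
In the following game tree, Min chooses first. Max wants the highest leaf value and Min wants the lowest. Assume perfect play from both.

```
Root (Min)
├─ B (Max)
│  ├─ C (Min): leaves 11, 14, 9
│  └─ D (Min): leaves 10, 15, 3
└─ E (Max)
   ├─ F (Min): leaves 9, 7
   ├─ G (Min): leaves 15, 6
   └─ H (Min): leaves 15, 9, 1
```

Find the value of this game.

7

C (Min): min(11, 14, 9) = 9
D (Min): min(10, 15, 3) = 3
B (Max): max(9, 3) = 9
F (Min): min(9, 7) = 7
G (Min): min(15, 6) = 6
H (Min): min(15, 9, 1) = 1
E (Max): max(7, 6, 1) = 7
Root (Min): min(9, 7) = 7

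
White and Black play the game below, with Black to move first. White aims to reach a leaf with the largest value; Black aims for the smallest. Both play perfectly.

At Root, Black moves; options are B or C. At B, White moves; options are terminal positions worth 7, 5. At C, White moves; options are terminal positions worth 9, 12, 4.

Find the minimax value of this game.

7

B (White): max(7, 5) = 7
C (White): max(9, 12, 4) = 12
Root (Black): min(7, 12) = 7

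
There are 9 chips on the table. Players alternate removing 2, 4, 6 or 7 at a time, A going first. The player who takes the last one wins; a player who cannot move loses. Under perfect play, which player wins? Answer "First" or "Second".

Mark each pile size as W (mover wins) or L (mover loses):
i:   0  1  2  3  4  5  6  7  8  9
     L  L  W  W  W  W  W  W  W  L
Position 9 is L, so the second player wins.

Second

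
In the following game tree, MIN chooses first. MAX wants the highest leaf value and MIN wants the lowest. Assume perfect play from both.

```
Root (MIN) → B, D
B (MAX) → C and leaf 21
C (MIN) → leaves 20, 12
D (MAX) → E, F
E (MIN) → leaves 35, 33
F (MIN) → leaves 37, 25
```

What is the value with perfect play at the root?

C (MIN): min(20, 12) = 12
B (MAX): max(12, 21) = 21
E (MIN): min(35, 33) = 33
F (MIN): min(37, 25) = 25
D (MAX): max(33, 25) = 33
Root (MIN): min(21, 33) = 21

21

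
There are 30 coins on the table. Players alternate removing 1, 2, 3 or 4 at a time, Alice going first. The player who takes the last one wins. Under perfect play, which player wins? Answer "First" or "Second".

Second

Compute winning (W) and losing (L) positions by backward induction:
i:   0  1  2  3  4  5  6  7  8  9 10 11 12 13 14 15 16 17 18 19 20 21 22 23 24 25 26 27 28 29 30
     L  W  W  W  W  L  W  W  W  W  L  W  W  W  W  L  W  W  W  W  L  W  W  W  W  L  W  W  W  W  L
Position 30 is L, so the second player wins.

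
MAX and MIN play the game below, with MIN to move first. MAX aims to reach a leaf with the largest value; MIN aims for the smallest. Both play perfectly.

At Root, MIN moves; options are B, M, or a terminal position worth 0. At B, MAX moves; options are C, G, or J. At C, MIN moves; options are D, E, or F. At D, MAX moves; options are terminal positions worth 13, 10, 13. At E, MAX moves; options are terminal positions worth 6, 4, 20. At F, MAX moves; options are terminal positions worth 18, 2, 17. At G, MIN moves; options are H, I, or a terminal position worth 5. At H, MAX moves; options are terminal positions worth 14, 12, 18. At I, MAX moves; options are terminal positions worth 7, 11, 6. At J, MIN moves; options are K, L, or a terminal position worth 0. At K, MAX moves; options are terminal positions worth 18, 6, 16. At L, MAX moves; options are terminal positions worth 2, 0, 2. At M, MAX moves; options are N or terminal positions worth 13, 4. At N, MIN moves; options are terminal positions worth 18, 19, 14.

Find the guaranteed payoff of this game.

0

D (MAX): max(13, 10, 13) = 13
E (MAX): max(6, 4, 20) = 20
F (MAX): max(18, 2, 17) = 18
C (MIN): min(13, 20, 18) = 13
H (MAX): max(14, 12, 18) = 18
I (MAX): max(7, 11, 6) = 11
G (MIN): min(18, 11, 5) = 5
K (MAX): max(18, 6, 16) = 18
L (MAX): max(2, 0, 2) = 2
J (MIN): min(18, 2, 0) = 0
B (MAX): max(13, 5, 0) = 13
N (MIN): min(18, 19, 14) = 14
M (MAX): max(14, 13, 4) = 14
Root (MIN): min(13, 14, 0) = 0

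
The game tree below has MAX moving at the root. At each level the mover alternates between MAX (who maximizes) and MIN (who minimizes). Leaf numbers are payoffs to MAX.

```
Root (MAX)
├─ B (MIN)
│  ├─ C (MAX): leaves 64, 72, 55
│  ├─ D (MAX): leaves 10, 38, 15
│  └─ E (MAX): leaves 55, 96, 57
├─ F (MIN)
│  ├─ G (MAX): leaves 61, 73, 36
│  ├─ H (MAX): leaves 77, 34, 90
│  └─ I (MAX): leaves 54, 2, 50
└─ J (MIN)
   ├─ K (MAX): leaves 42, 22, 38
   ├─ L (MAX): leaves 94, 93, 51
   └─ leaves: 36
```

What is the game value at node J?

K: max(42, 22, 38) = 42
L: max(94, 93, 51) = 94
J: min(42, 94, 36) = 36

36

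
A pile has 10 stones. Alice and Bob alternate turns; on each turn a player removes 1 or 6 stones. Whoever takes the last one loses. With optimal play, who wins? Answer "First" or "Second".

Second

W/L table (W = player to move can force a win):
i:   0  1  2  3  4  5  6  7  8  9 10
     W  L  W  L  W  L  W  W  L  W  L
Position 10 is L, so the second player wins.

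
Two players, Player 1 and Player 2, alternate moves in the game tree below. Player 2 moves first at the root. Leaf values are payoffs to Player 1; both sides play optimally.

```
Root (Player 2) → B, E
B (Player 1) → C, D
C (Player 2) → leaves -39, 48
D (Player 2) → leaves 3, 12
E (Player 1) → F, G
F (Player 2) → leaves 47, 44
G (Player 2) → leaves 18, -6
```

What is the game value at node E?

F: min(47, 44) = 44
G: min(18, -6) = -6
E: max(44, -6) = 44

44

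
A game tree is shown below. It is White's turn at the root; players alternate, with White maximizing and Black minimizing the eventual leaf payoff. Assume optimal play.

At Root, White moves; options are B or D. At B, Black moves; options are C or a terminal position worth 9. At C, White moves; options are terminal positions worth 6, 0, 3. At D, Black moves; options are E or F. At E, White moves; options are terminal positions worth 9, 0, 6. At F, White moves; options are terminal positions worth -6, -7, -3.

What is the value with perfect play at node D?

E: max(9, 0, 6) = 9
F: max(-6, -7, -3) = -3
D: min(9, -3) = -3

-3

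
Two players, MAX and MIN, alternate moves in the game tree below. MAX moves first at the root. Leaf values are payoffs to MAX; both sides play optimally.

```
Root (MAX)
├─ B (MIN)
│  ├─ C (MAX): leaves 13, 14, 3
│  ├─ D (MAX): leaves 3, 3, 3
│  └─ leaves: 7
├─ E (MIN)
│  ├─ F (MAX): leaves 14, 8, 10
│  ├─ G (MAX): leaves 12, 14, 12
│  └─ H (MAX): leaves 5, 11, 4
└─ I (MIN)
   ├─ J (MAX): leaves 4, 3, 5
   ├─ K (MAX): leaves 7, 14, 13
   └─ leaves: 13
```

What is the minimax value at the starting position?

C (MAX): max(13, 14, 3) = 14
D (MAX): max(3, 3, 3) = 3
B (MIN): min(14, 3, 7) = 3
F (MAX): max(14, 8, 10) = 14
G (MAX): max(12, 14, 12) = 14
H (MAX): max(5, 11, 4) = 11
E (MIN): min(14, 14, 11) = 11
J (MAX): max(4, 3, 5) = 5
K (MAX): max(7, 14, 13) = 14
I (MIN): min(5, 14, 13) = 5
Root (MAX): max(3, 11, 5) = 11

11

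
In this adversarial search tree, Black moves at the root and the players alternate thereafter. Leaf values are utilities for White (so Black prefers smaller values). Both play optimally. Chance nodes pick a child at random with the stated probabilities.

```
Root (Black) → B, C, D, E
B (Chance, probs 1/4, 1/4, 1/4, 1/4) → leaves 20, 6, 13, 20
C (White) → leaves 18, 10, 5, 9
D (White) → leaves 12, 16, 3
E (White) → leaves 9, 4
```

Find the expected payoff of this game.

B (Chance): 1/4·20 + 1/4·6 + 1/4·13 + 1/4·20 = 14.75
C (White): max(18, 10, 5, 9) = 18
D (White): max(12, 16, 3) = 16
E (White): max(9, 4) = 9
Root (Black): min(14.75, 18, 16, 9) = 9

9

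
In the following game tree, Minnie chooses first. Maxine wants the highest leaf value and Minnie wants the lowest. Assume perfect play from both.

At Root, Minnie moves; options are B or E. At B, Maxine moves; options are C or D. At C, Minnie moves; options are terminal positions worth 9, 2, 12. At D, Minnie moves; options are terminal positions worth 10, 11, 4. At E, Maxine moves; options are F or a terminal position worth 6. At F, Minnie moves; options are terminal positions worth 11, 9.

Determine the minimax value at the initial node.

4

C (Minnie): min(9, 2, 12) = 2
D (Minnie): min(10, 11, 4) = 4
B (Maxine): max(2, 4) = 4
F (Minnie): min(11, 9) = 9
E (Maxine): max(9, 6) = 9
Root (Minnie): min(4, 9) = 4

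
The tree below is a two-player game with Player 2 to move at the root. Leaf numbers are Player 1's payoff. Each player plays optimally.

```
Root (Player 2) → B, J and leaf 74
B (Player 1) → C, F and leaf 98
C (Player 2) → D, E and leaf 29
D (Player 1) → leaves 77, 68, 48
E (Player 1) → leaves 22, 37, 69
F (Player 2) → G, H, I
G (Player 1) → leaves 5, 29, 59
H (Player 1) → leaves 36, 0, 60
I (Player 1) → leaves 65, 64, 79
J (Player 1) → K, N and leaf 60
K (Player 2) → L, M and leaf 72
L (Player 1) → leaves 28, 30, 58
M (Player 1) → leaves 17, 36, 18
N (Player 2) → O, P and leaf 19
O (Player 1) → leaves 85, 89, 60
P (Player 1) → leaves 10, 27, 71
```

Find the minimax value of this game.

60

D (Player 1): max(77, 68, 48) = 77
E (Player 1): max(22, 37, 69) = 69
C (Player 2): min(77, 69, 29) = 29
G (Player 1): max(5, 29, 59) = 59
H (Player 1): max(36, 0, 60) = 60
I (Player 1): max(65, 64, 79) = 79
F (Player 2): min(59, 60, 79) = 59
B (Player 1): max(29, 59, 98) = 98
L (Player 1): max(28, 30, 58) = 58
M (Player 1): max(17, 36, 18) = 36
K (Player 2): min(58, 36, 72) = 36
O (Player 1): max(85, 89, 60) = 89
P (Player 1): max(10, 27, 71) = 71
N (Player 2): min(89, 71, 19) = 19
J (Player 1): max(36, 19, 60) = 60
Root (Player 2): min(98, 60, 74) = 60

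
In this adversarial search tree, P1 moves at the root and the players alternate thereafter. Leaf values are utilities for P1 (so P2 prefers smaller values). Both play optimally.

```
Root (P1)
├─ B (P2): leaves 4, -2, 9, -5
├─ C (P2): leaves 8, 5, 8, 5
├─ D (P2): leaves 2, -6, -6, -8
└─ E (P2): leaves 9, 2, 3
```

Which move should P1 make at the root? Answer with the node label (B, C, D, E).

B (P2): min(4, -2, 9, -5) = -5
C (P2): min(8, 5, 8, 5) = 5
D (P2): min(2, -6, -6, -8) = -8
E (P2): min(9, 2, 3) = 2
Root (P1): max(-5, 5, -8, 2) = 5
P1 picks the child with the highest value: C (value 5).

C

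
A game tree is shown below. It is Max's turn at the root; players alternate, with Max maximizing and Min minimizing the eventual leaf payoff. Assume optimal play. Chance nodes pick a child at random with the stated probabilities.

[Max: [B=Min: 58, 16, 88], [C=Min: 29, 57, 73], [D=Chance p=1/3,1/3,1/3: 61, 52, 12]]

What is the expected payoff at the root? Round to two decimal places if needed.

41.67

B (Min): min(58, 16, 88) = 16
C (Min): min(29, 57, 73) = 29
D (Chance): 1/3·61 + 1/3·52 + 1/3·12 = 41.67
Root (Max): max(16, 29, 41.67) = 41.67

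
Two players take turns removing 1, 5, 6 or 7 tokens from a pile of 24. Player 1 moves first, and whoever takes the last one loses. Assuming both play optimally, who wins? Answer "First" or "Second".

First

Compute winning (W) and losing (L) positions by backward induction:
i:   0  1  2  3  4  5  6  7  8  9 10 11 12 13 14 15 16 17 18 19 20 21 22 23 24
     W  L  W  L  W  L  W  W  W  W  W  W  W  L  W  L  W  L  W  W  W  W  W  W  W
Position 24 is W, so the first player wins.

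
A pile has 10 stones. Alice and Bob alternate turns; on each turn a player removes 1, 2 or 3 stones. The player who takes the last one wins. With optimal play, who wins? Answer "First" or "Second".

First

Positions where the player to move wins (W) vs loses (L):
i:   0  1  2  3  4  5  6  7  8  9 10
     L  W  W  W  L  W  W  W  L  W  W
Position 10 is W, so the first player wins.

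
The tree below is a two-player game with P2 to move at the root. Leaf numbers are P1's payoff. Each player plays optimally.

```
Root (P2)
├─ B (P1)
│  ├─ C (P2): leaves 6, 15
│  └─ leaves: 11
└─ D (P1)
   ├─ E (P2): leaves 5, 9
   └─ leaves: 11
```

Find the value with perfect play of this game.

11

C (P2): min(6, 15) = 6
B (P1): max(6, 11) = 11
E (P2): min(5, 9) = 5
D (P1): max(5, 11) = 11
Root (P2): min(11, 11) = 11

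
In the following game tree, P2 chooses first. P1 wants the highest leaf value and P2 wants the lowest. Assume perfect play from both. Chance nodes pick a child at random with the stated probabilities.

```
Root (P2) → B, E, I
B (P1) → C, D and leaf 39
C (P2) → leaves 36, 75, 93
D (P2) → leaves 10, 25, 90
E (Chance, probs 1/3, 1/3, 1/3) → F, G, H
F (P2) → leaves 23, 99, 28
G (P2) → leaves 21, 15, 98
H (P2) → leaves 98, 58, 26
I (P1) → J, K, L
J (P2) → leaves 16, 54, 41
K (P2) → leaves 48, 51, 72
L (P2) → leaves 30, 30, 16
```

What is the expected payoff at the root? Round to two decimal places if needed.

C (P2): min(36, 75, 93) = 36
D (P2): min(10, 25, 90) = 10
B (P1): max(36, 10, 39) = 39
F (P2): min(23, 99, 28) = 23
G (P2): min(21, 15, 98) = 15
H (P2): min(98, 58, 26) = 26
E (Chance): 1/3·23 + 1/3·15 + 1/3·26 = 21.33
J (P2): min(16, 54, 41) = 16
K (P2): min(48, 51, 72) = 48
L (P2): min(30, 30, 16) = 16
I (P1): max(16, 48, 16) = 48
Root (P2): min(39, 21.33, 48) = 21.33

21.33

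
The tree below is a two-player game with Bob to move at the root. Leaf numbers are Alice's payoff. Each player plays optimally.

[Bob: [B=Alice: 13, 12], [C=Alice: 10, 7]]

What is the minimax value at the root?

10

B (Alice): max(13, 12) = 13
C (Alice): max(10, 7) = 10
Root (Bob): min(13, 10) = 10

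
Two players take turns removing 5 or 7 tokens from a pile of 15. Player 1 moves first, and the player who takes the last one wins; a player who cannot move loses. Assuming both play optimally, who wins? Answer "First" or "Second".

Compute winning (W) and losing (L) positions by backward induction:
i:   0  1  2  3  4  5  6  7  8  9 10 11 12 13 14 15
     L  L  L  L  L  W  W  W  W  W  W  W  L  L  L  L
Position 15 is L, so the second player wins.

Second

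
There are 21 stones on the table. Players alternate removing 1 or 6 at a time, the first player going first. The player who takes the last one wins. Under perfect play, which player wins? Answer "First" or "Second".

Compute winning (W) and losing (L) positions by backward induction:
i:   0  1  2  3  4  5  6  7  8  9 10 11 12 13 14 15 16 17 18 19 20 21
     L  W  L  W  L  W  W  L  W  L  W  L  W  W  L  W  L  W  L  W  W  L
Position 21 is L, so the second player wins.

Second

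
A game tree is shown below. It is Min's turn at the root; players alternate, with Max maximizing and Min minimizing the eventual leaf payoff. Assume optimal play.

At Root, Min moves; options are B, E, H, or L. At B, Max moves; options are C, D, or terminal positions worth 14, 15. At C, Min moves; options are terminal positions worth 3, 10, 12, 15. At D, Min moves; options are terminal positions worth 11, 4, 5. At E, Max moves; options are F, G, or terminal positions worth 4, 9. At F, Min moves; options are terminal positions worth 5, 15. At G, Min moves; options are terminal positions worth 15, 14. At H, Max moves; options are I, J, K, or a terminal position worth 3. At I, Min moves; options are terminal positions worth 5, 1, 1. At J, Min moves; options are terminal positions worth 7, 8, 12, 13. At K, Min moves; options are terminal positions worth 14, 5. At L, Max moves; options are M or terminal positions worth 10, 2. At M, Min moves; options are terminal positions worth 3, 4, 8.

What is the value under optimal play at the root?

7

C (Min): min(3, 10, 12, 15) = 3
D (Min): min(11, 4, 5) = 4
B (Max): max(3, 4, 14, 15) = 15
F (Min): min(5, 15) = 5
G (Min): min(15, 14) = 14
E (Max): max(5, 14, 4, 9) = 14
I (Min): min(5, 1, 1) = 1
J (Min): min(7, 8, 12, 13) = 7
K (Min): min(14, 5) = 5
H (Max): max(1, 7, 5, 3) = 7
M (Min): min(3, 4, 8) = 3
L (Max): max(3, 10, 2) = 10
Root (Min): min(15, 14, 7, 10) = 7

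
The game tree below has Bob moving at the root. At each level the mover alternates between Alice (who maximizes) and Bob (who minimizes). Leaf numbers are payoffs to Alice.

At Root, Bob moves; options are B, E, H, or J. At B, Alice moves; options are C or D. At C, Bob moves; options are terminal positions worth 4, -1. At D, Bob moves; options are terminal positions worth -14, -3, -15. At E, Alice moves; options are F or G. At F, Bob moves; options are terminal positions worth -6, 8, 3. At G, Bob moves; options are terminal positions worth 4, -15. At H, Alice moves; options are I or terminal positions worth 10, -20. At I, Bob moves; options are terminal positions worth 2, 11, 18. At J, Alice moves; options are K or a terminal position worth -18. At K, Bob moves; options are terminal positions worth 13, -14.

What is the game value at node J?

K: min(13, -14) = -14
J: max(-14, -18) = -14

-14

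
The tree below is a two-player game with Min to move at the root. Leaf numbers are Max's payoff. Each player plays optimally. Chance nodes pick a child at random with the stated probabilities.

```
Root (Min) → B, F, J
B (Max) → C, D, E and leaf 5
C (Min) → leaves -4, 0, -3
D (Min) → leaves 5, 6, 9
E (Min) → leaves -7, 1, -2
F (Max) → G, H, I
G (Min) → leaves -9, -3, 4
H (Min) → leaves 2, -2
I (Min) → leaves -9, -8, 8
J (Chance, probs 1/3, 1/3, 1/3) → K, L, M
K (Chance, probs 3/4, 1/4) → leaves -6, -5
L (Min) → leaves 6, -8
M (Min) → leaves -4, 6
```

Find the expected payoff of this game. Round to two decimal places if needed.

C (Min): min(-4, 0, -3) = -4
D (Min): min(5, 6, 9) = 5
E (Min): min(-7, 1, -2) = -7
B (Max): max(-4, 5, -7, 5) = 5
G (Min): min(-9, -3, 4) = -9
H (Min): min(2, -2) = -2
I (Min): min(-9, -8, 8) = -9
F (Max): max(-9, -2, -9) = -2
K (Chance): 3/4·-6 + 1/4·-5 = -5.75
L (Min): min(6, -8) = -8
M (Min): min(-4, 6) = -4
J (Chance): 1/3·-5.75 + 1/3·-8 + 1/3·-4 = -5.92
Root (Min): min(5, -2, -5.92) = -5.92

-5.92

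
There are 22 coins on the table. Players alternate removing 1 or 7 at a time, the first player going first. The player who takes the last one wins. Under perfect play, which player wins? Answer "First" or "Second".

Second

i:   0  1  2  3  4  5  6  7  8  9 10 11 12 13 14 15 16 17 18 19 20 21 22
     L  W  L  W  L  W  L  W  L  W  L  W  L  W  L  W  L  W  L  W  L  W  L
Position 22 is L, so the second player wins.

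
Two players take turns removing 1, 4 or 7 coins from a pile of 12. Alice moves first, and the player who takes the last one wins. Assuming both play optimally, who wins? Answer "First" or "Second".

First

Mark each pile size as W (mover wins) or L (mover loses):
i:   0  1  2  3  4  5  6  7  8  9 10 11 12
     L  W  L  W  W  L  W  W  L  W  L  W  W
Position 12 is W, so the first player wins.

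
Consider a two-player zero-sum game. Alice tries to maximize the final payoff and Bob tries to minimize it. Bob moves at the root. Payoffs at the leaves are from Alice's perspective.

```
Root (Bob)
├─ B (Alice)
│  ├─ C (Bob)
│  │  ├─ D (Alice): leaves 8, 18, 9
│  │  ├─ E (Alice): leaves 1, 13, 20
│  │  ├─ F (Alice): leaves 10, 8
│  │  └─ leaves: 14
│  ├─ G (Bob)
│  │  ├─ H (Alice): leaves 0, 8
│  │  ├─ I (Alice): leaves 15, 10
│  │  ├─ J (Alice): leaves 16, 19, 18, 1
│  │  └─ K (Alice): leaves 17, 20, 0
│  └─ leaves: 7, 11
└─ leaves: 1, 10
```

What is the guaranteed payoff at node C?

D: max(8, 18, 9) = 18
E: max(1, 13, 20) = 20
F: max(10, 8) = 10
C: min(18, 20, 10, 14) = 10

10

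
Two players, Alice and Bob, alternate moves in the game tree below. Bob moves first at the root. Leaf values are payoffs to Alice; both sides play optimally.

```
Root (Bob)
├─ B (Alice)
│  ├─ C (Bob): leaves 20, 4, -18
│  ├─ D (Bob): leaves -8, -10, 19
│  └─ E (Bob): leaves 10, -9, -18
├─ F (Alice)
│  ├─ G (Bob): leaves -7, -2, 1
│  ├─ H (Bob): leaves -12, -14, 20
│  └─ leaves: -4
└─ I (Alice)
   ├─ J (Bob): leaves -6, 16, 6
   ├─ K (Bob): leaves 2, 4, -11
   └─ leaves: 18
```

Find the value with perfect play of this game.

C (Bob): min(20, 4, -18) = -18
D (Bob): min(-8, -10, 19) = -10
E (Bob): min(10, -9, -18) = -18
B (Alice): max(-18, -10, -18) = -10
G (Bob): min(-7, -2, 1) = -7
H (Bob): min(-12, -14, 20) = -14
F (Alice): max(-7, -14, -4) = -4
J (Bob): min(-6, 16, 6) = -6
K (Bob): min(2, 4, -11) = -11
I (Alice): max(-6, -11, 18) = 18
Root (Bob): min(-10, -4, 18) = -10

-10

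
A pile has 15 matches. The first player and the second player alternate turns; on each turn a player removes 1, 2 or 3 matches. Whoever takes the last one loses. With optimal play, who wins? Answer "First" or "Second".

First

W/L table (W = player to move can force a win):
i:   0  1  2  3  4  5  6  7  8  9 10 11 12 13 14 15
     W  L  W  W  W  L  W  W  W  L  W  W  W  L  W  W
Position 15 is W, so the first player wins.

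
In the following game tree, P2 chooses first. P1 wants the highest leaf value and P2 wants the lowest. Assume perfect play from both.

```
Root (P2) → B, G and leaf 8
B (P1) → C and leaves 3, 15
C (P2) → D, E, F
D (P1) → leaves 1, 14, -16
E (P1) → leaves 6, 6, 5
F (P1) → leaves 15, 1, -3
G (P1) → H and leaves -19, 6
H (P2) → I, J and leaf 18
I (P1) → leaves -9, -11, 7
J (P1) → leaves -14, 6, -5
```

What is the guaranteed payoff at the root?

D (P1): max(1, 14, -16) = 14
E (P1): max(6, 6, 5) = 6
F (P1): max(15, 1, -3) = 15
C (P2): min(14, 6, 15) = 6
B (P1): max(6, 3, 15) = 15
I (P1): max(-9, -11, 7) = 7
J (P1): max(-14, 6, -5) = 6
H (P2): min(7, 6, 18) = 6
G (P1): max(6, -19, 6) = 6
Root (P2): min(15, 6, 8) = 6

6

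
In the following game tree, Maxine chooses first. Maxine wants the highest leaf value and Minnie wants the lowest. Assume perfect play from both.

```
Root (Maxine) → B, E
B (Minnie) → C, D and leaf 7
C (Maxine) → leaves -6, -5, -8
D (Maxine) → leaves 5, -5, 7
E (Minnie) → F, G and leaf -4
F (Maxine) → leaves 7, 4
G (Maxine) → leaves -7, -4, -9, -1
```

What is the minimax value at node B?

-5

C: max(-6, -5, -8) = -5
D: max(5, -5, 7) = 7
B: min(-5, 7, 7) = -5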